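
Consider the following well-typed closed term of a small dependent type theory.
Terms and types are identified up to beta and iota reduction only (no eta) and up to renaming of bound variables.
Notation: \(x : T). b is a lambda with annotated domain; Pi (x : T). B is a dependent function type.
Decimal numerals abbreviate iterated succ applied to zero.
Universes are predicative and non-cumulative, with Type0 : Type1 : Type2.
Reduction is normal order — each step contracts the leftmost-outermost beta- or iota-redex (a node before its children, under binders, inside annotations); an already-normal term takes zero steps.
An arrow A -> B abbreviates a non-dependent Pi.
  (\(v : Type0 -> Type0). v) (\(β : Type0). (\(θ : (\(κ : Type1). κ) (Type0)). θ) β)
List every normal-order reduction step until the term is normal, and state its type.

normal-order reduction sequence:
  (\(v : Type0 -> Type0). v) (\(β : Type0). (\(θ : (\(κ : Type1). κ) (Type0)). θ) β)
  ~> \(v : Type0). (\(β : (\(θ : Type1). θ) (Type0)). β) v
  ~> \(v : Type0). v
the term's type:
  Type0 -> Type0


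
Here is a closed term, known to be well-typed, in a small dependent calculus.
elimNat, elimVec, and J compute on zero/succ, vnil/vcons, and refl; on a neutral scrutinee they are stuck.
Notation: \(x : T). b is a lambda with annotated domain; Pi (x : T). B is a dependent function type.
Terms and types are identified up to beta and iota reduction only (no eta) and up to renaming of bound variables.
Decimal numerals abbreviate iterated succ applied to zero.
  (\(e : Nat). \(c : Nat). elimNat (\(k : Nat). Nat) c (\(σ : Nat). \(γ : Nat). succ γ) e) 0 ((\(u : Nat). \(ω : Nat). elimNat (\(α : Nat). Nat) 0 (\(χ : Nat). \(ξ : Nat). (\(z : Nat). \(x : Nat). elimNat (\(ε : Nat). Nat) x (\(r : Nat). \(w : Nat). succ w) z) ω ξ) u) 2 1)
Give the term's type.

type:
  Nat


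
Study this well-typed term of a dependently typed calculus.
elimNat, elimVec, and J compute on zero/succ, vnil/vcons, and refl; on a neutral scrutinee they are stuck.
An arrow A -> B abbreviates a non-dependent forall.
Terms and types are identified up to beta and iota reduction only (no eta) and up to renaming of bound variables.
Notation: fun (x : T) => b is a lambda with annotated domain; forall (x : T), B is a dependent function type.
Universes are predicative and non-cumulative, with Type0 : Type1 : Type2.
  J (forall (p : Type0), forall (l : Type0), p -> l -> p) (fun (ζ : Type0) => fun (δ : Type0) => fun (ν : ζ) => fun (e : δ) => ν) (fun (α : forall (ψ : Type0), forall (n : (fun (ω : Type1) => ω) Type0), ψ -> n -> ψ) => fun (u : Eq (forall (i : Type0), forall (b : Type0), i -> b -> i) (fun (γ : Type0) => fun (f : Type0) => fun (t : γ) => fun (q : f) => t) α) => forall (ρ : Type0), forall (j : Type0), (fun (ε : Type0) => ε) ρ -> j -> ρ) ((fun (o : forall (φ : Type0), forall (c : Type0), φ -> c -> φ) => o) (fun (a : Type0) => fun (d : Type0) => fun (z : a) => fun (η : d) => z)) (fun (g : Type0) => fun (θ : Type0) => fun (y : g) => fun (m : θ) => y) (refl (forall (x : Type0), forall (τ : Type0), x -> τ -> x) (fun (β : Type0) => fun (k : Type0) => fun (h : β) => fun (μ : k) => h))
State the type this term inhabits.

inferred type:
  forall (p : Type0), forall (l : Type0), p -> l -> p


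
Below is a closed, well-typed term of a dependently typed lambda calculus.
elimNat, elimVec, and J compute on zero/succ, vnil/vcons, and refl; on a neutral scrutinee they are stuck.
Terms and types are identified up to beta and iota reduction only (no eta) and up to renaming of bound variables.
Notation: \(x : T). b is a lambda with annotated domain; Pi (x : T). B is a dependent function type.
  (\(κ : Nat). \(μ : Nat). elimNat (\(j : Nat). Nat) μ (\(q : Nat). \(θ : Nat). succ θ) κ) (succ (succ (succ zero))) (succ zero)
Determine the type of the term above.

inferred type:
  Nat


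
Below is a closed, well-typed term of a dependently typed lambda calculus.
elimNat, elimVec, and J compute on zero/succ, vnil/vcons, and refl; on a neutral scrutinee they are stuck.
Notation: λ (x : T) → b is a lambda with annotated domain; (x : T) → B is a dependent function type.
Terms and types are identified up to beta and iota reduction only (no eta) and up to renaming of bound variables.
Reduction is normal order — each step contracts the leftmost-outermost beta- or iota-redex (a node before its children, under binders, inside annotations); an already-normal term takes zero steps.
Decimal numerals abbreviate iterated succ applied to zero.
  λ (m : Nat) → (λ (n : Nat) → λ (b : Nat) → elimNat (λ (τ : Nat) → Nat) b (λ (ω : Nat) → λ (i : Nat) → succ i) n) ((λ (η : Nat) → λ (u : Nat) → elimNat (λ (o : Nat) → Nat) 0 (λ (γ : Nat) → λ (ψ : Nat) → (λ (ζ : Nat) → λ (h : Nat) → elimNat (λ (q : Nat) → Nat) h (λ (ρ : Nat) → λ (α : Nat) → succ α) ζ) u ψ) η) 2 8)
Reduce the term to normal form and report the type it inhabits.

normal form:
  λ (m : Nat) → λ (n : Nat) → succ (succ (succ (succ (succ (succ (succ (succ (succ (succ (succ (succ (succ (succ (succ (succ n)))))))))))))))
type:
  (m : Nat) → (n : Nat) → Nat
observation: the leftmost-outermost redex is a beta-redex, and normalization takes 113 steps.


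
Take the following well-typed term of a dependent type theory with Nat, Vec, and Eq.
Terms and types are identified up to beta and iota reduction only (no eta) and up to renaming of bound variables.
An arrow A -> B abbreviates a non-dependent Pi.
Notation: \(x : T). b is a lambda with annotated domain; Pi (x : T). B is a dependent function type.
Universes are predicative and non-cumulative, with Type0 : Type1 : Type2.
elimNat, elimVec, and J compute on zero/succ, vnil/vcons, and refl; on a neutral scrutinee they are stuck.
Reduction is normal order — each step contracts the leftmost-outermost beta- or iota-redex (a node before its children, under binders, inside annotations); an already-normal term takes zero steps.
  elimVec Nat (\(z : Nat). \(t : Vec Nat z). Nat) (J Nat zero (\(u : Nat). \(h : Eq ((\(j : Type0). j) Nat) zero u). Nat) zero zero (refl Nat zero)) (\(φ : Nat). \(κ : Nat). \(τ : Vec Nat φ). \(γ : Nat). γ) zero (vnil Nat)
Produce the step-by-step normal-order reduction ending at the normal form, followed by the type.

normal-order reduction:
  elimVec Nat (\(z : Nat). \(t : Vec Nat z). Nat) (J Nat zero (\(u : Nat). \(h : Eq ((\(j : Type0). j) Nat) zero u). Nat) zero zero (refl Nat zero)) (\(φ : Nat). \(κ : Nat). \(τ : Vec Nat φ). \(γ : Nat). γ) zero (vnil Nat)
  ~> J Nat zero (\(z : Nat). \(t : Eq ((\(u : Type0). u) Nat) zero z). Nat) zero zero (refl Nat zero)
  ~> zero
the term's type:
  Nat


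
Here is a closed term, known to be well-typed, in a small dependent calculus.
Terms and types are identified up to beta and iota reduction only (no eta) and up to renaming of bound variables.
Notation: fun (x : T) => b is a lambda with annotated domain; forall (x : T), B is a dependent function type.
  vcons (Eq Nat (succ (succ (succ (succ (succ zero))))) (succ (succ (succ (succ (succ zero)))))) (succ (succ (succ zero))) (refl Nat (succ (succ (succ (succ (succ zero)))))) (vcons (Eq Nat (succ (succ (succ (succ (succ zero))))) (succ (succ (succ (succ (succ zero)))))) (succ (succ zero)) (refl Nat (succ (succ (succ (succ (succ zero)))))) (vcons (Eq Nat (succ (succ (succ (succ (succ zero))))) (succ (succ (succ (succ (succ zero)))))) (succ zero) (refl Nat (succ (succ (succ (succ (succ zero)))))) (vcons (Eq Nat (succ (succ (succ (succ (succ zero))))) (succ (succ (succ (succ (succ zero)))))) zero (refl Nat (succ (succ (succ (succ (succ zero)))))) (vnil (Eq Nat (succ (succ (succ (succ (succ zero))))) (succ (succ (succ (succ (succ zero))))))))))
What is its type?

the term's type:
  Vec (Eq Nat (succ (succ (succ (succ (succ zero))))) (succ (succ (succ (succ (succ zero)))))) (succ (succ (succ (succ zero))))


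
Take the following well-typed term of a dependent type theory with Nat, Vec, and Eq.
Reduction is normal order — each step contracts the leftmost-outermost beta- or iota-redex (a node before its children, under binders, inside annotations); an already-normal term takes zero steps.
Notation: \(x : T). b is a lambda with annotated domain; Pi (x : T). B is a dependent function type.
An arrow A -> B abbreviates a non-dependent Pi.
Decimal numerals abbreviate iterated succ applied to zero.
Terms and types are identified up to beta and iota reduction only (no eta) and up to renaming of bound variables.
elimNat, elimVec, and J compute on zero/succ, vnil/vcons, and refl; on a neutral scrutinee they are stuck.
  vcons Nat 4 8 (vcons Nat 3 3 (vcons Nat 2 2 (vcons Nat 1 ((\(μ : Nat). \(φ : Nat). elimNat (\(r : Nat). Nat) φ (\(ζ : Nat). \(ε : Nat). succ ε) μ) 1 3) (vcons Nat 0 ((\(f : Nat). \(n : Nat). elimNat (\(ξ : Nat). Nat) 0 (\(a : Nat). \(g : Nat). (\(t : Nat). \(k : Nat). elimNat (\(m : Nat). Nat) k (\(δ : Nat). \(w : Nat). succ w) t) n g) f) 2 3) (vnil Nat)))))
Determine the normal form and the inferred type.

reduced normal form:
  vcons Nat 4 8 (vcons Nat 3 3 (vcons Nat 2 2 (vcons Nat 1 4 (vcons Nat 0 6 (vnil Nat)))))
the term's type:
  Vec Nat 5


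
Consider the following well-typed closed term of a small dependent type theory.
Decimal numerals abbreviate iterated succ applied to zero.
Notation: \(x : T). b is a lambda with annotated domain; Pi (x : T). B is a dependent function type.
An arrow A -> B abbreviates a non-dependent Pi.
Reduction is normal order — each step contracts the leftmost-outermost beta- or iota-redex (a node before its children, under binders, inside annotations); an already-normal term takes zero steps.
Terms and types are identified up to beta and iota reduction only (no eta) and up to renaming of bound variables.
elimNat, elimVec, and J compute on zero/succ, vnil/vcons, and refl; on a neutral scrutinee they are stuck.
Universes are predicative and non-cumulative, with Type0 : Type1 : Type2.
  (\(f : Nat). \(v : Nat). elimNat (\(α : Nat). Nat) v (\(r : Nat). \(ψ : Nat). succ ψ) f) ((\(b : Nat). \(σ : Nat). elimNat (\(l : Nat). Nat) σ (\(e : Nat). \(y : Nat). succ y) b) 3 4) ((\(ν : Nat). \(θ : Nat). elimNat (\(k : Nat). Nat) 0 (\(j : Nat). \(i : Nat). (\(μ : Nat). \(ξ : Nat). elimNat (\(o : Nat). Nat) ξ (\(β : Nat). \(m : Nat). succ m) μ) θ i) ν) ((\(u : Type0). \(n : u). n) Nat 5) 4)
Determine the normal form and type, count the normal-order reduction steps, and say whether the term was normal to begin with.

normal form:
  27
type:
  Nat
steps to reach normal form (normal order): 71
started in normal form: no
first redex: a beta-redex


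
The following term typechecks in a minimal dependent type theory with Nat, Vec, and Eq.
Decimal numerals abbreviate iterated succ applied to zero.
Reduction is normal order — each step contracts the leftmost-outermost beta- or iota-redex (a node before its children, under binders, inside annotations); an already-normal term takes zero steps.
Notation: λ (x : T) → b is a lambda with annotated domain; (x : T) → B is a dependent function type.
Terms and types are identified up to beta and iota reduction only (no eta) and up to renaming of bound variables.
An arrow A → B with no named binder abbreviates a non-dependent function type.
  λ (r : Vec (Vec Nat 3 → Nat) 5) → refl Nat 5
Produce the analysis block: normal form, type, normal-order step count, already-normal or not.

reduced normal form:
  λ (r : Vec (Vec Nat 3 → Nat) 5) → refl Nat 5
type:
  Vec (Vec Nat 3 → Nat) 5 → Eq Nat 5 5
steps to reach normal form (normal order): 0
already normal: yes


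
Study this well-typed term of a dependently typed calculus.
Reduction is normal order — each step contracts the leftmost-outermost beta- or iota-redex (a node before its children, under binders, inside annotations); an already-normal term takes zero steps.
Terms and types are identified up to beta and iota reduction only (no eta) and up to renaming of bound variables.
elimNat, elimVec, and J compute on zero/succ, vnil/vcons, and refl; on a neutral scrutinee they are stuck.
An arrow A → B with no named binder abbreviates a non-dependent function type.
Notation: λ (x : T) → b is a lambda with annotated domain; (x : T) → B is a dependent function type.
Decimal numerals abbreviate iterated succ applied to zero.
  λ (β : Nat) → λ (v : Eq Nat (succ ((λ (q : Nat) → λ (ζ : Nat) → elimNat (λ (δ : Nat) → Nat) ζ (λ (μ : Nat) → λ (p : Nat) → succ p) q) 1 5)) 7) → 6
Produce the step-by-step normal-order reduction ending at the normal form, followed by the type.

reduction (normal order):
  λ (β : Nat) → λ (v : Eq Nat (succ ((λ (q : Nat) → λ (ζ : Nat) → elimNat (λ (δ : Nat) → Nat) ζ (λ (μ : Nat) → λ (p : Nat) → succ p) q) 1 5)) 7) → 6
  ~> λ (β : Nat) → λ (v : Eq Nat (succ ((λ (q : Nat) → elimNat (λ (ζ : Nat) → Nat) q (λ (δ : Nat) → λ (μ : Nat) → succ μ) 1) 5)) 7) → 6
  ~> λ (β : Nat) → λ (v : Eq Nat (succ (elimNat (λ (q : Nat) → Nat) 5 (λ (ζ : Nat) → λ (δ : Nat) → succ δ) 1)) 7) → 6
  ~> λ (β : Nat) → λ (v : Eq Nat (succ ((λ (q : Nat) → λ (ζ : Nat) → succ ζ) 0 (elimNat (λ (δ : Nat) → Nat) 5 (λ (μ : Nat) → λ (p : Nat) → succ p) 0))) 7) → 6
  ~> λ (β : Nat) → λ (v : Eq Nat (succ ((λ (q : Nat) → succ q) (elimNat (λ (ζ : Nat) → Nat) 5 (λ (δ : Nat) → λ (μ : Nat) → succ μ) 0))) 7) → 6
  ~> λ (β : Nat) → λ (v : Eq Nat (succ (succ (elimNat (λ (q : Nat) → Nat) 5 (λ (ζ : Nat) → λ (δ : Nat) → succ δ) 0))) 7) → 6
  ~> λ (β : Nat) → λ (v : Eq Nat 7 7) → 6
inferred type:
  Nat → Eq Nat 7 7 → Nat


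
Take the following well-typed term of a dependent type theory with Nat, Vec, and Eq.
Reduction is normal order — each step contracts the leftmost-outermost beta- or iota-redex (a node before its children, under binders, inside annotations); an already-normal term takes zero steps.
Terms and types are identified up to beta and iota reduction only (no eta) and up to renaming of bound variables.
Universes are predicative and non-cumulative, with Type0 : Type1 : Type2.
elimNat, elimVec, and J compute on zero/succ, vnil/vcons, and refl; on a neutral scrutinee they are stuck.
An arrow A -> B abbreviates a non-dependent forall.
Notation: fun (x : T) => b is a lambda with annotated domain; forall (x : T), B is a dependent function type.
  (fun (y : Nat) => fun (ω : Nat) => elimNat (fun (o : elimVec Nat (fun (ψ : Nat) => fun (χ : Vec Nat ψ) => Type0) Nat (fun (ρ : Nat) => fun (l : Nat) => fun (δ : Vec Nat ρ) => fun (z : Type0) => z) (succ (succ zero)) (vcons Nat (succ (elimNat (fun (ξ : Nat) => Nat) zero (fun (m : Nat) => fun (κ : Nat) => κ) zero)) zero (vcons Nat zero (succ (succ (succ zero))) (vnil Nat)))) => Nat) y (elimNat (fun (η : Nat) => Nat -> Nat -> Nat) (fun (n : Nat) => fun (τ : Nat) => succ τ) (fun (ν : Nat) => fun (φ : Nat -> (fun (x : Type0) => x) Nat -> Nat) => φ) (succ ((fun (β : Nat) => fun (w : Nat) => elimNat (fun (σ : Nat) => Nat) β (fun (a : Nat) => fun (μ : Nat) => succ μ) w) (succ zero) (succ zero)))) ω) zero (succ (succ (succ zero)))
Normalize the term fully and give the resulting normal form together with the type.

reduced normal form:
  succ (succ (succ zero))
inferred type:
  Nat


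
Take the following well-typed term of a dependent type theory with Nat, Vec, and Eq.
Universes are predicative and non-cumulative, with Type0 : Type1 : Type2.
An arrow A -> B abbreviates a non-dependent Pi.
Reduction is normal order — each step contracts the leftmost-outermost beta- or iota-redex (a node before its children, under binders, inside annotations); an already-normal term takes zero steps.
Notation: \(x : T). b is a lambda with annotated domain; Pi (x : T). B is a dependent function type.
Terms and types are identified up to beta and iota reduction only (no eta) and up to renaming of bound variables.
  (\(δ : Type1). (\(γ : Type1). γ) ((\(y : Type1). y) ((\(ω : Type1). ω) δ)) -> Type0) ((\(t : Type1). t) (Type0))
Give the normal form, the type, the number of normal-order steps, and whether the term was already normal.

normal form:
  Type0 -> Type0
type:
  Type1
steps to reach normal form (normal order): 5
already normal: no
first redex: a beta-redex


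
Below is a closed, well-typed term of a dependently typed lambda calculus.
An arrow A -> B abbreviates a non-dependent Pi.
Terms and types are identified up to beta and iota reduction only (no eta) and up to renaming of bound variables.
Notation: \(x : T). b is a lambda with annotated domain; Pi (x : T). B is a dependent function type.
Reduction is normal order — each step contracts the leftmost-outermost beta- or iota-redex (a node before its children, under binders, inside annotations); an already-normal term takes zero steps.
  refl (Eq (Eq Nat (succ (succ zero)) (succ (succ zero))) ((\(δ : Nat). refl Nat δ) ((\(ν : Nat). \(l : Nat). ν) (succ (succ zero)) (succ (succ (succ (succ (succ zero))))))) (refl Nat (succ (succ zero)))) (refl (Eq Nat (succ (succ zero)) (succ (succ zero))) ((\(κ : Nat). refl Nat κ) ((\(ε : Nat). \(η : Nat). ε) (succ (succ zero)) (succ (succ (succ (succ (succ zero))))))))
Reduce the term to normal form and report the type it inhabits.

reduced normal form:
  refl (Eq (Eq Nat (succ (succ zero)) (succ (succ zero))) (refl Nat (succ (succ zero))) (refl Nat (succ (succ zero)))) (refl (Eq Nat (succ (succ zero)) (succ (succ zero))) (refl Nat (succ (succ zero))))
inferred type:
  Eq (Eq (Eq Nat (succ (succ zero)) (succ (succ zero))) (refl Nat (succ (succ zero))) (refl Nat (succ (succ zero)))) (refl (Eq Nat (succ (succ zero)) (succ (succ zero))) (refl Nat (succ (succ zero)))) (refl (Eq Nat (succ (succ zero)) (succ (succ zero))) (refl Nat (succ (succ zero))))


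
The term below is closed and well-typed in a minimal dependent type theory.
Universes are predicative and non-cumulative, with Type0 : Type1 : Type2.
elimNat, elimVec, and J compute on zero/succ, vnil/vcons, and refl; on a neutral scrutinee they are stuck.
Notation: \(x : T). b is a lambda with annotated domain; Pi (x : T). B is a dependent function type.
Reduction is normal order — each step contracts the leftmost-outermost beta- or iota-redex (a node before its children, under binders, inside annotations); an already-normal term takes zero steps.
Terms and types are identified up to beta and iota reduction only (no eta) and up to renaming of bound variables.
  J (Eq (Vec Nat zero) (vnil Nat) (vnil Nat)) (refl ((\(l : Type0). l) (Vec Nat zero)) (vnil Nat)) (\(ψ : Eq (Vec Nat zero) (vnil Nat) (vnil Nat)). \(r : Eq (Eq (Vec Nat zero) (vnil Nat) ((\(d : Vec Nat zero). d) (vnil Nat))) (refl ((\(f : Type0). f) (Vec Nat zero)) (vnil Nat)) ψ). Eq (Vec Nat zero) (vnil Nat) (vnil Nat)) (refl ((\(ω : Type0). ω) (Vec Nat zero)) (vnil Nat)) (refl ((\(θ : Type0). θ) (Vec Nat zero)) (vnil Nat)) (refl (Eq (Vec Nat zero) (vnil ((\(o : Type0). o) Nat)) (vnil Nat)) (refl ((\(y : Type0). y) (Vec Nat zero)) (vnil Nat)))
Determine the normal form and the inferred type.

resulting normal form:
  refl (Vec Nat zero) (vnil Nat)
the term's type:
  Eq (Vec Nat zero) (vnil Nat) (vnil Nat)
observation: 2 normal-order steps normalize the term, beginning with a J iota-redex.


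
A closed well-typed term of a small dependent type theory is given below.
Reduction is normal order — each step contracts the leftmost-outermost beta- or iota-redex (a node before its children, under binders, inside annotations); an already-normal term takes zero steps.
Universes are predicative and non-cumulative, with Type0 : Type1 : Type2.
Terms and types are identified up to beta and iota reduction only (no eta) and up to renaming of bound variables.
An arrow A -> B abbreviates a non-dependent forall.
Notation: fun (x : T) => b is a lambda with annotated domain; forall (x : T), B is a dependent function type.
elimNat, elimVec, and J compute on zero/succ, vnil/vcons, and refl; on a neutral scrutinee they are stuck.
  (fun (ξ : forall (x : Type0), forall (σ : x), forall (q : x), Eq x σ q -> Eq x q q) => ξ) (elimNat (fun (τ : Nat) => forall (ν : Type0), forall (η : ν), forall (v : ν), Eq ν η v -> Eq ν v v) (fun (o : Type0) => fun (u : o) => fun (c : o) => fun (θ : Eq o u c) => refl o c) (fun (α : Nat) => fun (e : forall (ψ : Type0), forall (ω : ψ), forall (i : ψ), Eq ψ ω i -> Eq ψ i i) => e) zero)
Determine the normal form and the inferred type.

resulting normal form:
  fun (ξ : Type0) => fun (x : ξ) => fun (σ : ξ) => fun (q : Eq ξ x σ) => refl ξ σ
type:
  forall (ξ : Type0), forall (x : ξ), forall (σ : ξ), Eq ξ x σ -> Eq ξ σ σ


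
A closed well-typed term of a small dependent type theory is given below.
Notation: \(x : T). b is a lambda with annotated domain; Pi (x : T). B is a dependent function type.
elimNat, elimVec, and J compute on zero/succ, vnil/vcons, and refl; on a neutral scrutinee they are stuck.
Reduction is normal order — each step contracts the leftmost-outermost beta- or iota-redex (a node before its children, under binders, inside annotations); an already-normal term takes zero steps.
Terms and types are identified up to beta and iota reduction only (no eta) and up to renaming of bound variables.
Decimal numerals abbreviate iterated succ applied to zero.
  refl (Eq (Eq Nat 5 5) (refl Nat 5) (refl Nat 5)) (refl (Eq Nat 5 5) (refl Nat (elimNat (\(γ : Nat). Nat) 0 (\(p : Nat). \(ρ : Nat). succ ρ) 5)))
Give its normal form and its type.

normal form:
  refl (Eq (Eq Nat 5 5) (refl Nat 5) (refl Nat 5)) (refl (Eq Nat 5 5) (refl Nat 5))
type:
  Eq (Eq (Eq Nat 5 5) (refl Nat 5) (refl Nat 5)) (refl (Eq Nat 5 5) (refl Nat 5)) (refl (Eq Nat 5 5) (refl Nat 5))
observation: reduction starts at an elimNat iota-redex, and 16 normal-order steps reach the normal form.


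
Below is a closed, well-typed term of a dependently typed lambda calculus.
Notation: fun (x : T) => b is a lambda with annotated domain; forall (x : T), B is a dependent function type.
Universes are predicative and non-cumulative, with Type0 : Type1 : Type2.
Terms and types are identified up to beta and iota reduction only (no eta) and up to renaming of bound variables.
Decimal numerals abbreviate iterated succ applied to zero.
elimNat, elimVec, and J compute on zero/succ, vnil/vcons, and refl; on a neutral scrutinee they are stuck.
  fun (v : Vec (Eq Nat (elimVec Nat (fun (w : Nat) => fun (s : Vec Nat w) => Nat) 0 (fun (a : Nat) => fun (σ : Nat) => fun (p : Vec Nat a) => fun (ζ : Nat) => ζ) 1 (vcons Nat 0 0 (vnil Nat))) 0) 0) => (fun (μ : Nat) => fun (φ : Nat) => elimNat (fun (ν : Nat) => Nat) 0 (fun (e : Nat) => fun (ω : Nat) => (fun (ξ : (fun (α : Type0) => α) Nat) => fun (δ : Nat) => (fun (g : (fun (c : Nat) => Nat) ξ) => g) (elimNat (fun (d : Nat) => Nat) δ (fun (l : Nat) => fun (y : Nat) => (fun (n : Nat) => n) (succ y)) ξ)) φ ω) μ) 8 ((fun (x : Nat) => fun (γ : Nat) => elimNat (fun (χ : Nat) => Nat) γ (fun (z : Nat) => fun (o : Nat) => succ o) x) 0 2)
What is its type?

the term's type:
  forall (v : Vec (Eq Nat 0 0) 0), Nat


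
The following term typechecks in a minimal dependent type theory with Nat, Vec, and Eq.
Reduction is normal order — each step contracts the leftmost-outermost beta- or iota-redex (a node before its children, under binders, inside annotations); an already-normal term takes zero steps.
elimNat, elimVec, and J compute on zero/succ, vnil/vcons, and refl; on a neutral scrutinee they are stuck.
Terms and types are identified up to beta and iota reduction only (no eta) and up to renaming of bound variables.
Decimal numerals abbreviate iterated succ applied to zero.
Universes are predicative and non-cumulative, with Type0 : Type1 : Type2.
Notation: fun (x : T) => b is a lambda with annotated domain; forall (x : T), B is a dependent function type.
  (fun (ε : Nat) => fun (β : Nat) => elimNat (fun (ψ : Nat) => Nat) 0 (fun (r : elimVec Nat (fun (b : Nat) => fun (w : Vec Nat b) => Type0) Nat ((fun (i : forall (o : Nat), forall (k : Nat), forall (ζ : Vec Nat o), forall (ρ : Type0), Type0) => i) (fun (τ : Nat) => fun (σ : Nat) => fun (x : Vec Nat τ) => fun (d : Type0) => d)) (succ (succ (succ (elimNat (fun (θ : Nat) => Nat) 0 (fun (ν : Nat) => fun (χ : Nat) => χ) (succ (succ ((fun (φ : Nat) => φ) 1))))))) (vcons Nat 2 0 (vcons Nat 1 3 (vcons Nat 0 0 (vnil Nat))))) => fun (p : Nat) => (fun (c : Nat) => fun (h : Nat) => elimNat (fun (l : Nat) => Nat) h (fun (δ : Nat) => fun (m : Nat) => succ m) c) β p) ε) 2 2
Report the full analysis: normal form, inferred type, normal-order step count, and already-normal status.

normal form:
  4
inferred type:
  Nat
normal-order step count: 27
already normal: no
first redex: a beta-redex


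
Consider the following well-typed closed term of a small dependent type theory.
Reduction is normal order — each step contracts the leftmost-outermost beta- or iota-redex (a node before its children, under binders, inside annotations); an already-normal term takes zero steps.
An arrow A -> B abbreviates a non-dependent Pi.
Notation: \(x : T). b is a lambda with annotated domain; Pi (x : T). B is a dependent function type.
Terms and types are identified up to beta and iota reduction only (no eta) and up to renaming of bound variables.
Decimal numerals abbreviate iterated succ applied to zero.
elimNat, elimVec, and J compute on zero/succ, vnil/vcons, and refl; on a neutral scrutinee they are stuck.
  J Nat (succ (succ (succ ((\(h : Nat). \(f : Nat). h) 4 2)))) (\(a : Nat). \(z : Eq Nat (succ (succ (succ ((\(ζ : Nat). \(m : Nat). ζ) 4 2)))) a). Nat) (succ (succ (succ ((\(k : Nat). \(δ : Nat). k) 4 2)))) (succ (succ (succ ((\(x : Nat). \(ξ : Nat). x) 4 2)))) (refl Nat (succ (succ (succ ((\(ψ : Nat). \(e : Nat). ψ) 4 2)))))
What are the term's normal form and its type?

normal form:
  7
inferred type:
  Nat


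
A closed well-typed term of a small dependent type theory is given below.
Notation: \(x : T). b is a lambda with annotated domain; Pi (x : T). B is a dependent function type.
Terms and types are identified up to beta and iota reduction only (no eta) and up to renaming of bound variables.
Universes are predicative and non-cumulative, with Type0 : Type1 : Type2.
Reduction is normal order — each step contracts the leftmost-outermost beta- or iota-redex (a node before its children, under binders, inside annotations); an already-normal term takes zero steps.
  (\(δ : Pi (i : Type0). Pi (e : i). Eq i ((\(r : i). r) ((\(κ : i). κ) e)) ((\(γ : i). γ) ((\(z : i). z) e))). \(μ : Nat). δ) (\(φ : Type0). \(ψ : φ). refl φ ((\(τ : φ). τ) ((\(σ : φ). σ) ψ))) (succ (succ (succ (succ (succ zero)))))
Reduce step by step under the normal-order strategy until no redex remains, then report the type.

reduction (normal order):
  (\(δ : Pi (i : Type0). Pi (e : i). Eq i ((\(r : i). r) ((\(κ : i). κ) e)) ((\(γ : i). γ) ((\(z : i). z) e))). \(μ : Nat). δ) (\(φ : Type0). \(ψ : φ). refl φ ((\(τ : φ). τ) ((\(σ : φ). σ) ψ))) (succ (succ (succ (succ (succ zero)))))
  ~> (\(δ : Nat). \(i : Type0). \(e : i). refl i ((\(r : i). r) ((\(κ : i). κ) e))) (succ (succ (succ (succ (succ zero)))))
  ~> \(δ : Type0). \(i : δ). refl δ ((\(e : δ). e) ((\(r : δ). r) i))
  ~> \(δ : Type0). \(i : δ). refl δ ((\(e : δ). e) i)
  ~> \(δ : Type0). \(i : δ). refl δ i
type:
  Pi (δ : Type0). Pi (i : δ). Eq δ i i


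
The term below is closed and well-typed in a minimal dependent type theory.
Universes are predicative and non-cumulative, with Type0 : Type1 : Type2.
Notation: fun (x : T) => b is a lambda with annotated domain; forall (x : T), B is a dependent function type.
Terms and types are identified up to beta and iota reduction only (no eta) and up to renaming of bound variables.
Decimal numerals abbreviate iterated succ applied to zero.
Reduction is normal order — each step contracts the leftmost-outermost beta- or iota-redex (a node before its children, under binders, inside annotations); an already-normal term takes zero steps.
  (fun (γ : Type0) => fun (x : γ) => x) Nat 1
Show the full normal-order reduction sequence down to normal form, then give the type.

normal-order reduction sequence:
  (fun (γ : Type0) => fun (x : γ) => x) Nat 1
  ~> (fun (γ : Nat) => γ) 1
  ~> 1
type:
  Nat


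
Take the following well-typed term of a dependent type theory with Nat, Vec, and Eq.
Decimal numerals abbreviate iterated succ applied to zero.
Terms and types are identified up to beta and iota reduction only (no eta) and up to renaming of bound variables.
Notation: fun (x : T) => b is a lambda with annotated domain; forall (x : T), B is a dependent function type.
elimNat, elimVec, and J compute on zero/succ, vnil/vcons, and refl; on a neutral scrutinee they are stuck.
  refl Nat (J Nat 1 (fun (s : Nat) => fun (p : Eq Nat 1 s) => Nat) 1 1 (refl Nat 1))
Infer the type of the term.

inferred type:
  Eq Nat 1 1


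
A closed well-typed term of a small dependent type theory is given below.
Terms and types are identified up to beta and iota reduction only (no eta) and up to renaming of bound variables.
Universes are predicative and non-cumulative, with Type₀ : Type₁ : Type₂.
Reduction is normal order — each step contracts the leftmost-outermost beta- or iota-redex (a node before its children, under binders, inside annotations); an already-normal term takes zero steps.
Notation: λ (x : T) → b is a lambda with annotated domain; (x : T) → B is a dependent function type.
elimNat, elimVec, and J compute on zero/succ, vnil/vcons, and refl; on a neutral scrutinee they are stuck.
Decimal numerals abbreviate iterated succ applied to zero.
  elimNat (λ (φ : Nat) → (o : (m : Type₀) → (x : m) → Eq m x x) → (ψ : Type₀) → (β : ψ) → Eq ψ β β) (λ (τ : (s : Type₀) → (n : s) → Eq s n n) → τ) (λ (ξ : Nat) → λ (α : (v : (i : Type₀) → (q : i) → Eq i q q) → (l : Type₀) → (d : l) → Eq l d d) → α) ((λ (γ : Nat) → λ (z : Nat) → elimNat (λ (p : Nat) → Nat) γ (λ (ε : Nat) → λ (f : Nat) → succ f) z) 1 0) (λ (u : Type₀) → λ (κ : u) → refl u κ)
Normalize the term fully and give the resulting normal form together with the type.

resulting normal form:
  λ (φ : Type₀) → λ (o : φ) → refl φ o
type:
  (φ : Type₀) → (o : φ) → Eq φ o o
observation: 8 normal-order steps normalize the term, beginning with a beta-redex.


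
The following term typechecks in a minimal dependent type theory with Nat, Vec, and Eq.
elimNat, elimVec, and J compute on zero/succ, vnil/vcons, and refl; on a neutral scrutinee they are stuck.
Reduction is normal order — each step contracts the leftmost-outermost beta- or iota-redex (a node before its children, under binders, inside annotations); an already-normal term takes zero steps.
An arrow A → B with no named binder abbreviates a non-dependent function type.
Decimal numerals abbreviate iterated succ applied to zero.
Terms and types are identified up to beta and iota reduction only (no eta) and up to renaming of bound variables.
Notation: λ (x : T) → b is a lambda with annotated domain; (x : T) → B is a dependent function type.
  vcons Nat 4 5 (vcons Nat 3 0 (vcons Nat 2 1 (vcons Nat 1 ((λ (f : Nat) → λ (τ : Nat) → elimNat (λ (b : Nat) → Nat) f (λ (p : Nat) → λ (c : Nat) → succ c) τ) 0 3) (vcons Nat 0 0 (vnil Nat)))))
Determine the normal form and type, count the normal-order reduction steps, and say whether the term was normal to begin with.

reduced normal form:
  vcons Nat 4 5 (vcons Nat 3 0 (vcons Nat 2 1 (vcons Nat 1 3 (vcons Nat 0 0 (vnil Nat)))))
type:
  Vec Nat 5
reduction steps (normal order): 12
already normal: no
first redex: a beta-redex


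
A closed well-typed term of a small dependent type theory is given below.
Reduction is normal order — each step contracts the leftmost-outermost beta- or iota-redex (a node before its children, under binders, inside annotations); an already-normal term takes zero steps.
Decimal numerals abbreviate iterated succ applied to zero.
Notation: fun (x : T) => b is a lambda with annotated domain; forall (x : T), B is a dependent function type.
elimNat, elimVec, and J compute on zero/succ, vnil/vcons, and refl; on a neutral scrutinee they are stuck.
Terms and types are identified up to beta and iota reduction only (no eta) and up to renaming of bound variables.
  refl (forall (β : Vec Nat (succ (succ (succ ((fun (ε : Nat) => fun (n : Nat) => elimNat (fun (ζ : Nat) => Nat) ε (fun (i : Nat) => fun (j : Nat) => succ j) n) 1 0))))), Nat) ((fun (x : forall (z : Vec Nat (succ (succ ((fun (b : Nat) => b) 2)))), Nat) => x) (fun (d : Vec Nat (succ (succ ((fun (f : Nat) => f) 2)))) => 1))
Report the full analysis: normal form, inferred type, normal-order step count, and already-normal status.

resulting normal form:
  refl (forall (β : Vec Nat 4), Nat) (fun (ε : Vec Nat 4) => 1)
inferred type:
  Eq (forall (β : Vec Nat 4), Nat) (fun (ε : Vec Nat 4) => 1) (fun (n : Vec Nat 4) => 1)
normal-order step count: 5
term was already normal: no
first contracted redex: a beta-redex


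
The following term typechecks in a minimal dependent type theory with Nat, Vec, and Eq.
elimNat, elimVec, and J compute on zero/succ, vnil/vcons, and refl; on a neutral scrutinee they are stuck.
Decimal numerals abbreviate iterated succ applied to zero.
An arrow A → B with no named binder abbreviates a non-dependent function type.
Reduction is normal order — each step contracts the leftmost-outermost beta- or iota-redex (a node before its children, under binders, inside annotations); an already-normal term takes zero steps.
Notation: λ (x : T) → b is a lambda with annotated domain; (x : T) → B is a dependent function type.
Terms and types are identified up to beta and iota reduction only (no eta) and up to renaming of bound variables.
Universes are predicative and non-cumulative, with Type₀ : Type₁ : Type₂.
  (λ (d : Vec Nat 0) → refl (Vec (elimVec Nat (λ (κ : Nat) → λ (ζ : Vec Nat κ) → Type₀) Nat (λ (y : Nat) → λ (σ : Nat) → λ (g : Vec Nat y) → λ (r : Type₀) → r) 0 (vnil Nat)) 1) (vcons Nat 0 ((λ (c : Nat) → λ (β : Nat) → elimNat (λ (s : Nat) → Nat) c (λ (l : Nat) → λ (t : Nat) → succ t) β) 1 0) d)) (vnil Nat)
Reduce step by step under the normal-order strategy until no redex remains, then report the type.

reduction (normal order):
  (λ (d : Vec Nat 0) → refl (Vec (elimVec Nat (λ (κ : Nat) → λ (ζ : Vec Nat κ) → Type₀) Nat (λ (y : Nat) → λ (σ : Nat) → λ (g : Vec Nat y) → λ (r : Type₀) → r) 0 (vnil Nat)) 1) (vcons Nat 0 ((λ (c : Nat) → λ (β : Nat) → elimNat (λ (s : Nat) → Nat) c (λ (l : Nat) → λ (t : Nat) → succ t) β) 1 0) d)) (vnil Nat)
  ~> refl (Vec (elimVec Nat (λ (d : Nat) → λ (κ : Vec Nat d) → Type₀) Nat (λ (ζ : Nat) → λ (y : Nat) → λ (σ : Vec Nat ζ) → λ (g : Type₀) → g) 0 (vnil Nat)) 1) (vcons Nat 0 ((λ (r : Nat) → λ (c : Nat) → elimNat (λ (β : Nat) → Nat) r (λ (s : Nat) → λ (l : Nat) → succ l) c) 1 0) (vnil Nat))
  ~> refl (Vec Nat 1) (vcons Nat 0 ((λ (d : Nat) → λ (κ : Nat) → elimNat (λ (ζ : Nat) → Nat) d (λ (y : Nat) → λ (σ : Nat) → succ σ) κ) 1 0) (vnil Nat))
  ~> refl (Vec Nat 1) (vcons Nat 0 ((λ (d : Nat) → elimNat (λ (κ : Nat) → Nat) 1 (λ (ζ : Nat) → λ (y : Nat) → succ y) d) 0) (vnil Nat))
  ~> refl (Vec Nat 1) (vcons Nat 0 (elimNat (λ (d : Nat) → Nat) 1 (λ (κ : Nat) → λ (ζ : Nat) → succ ζ) 0) (vnil Nat))
  ~> refl (Vec Nat 1) (vcons Nat 0 1 (vnil Nat))
the term's type:
  Eq (Vec Nat 1) (vcons Nat 0 1 (vnil Nat)) (vcons Nat 0 1 (vnil Nat))


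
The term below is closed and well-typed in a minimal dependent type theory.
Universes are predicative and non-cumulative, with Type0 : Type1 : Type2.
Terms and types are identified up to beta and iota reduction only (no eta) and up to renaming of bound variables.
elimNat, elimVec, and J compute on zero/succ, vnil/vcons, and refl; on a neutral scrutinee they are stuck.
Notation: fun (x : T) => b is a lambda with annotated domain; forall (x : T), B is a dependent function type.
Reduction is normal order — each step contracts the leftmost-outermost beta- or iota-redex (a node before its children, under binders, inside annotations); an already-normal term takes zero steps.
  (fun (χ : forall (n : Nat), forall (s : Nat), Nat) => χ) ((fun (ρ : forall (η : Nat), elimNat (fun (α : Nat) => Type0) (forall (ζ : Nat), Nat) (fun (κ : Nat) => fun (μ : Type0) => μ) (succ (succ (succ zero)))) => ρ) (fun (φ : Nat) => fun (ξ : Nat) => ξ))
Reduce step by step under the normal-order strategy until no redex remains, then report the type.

normal-order reduction sequence:
  (fun (χ : forall (n : Nat), forall (s : Nat), Nat) => χ) ((fun (ρ : forall (η : Nat), elimNat (fun (α : Nat) => Type0) (forall (ζ : Nat), Nat) (fun (κ : Nat) => fun (μ : Type0) => μ) (succ (succ (succ zero)))) => ρ) (fun (φ : Nat) => fun (ξ : Nat) => ξ))
  ~> (fun (χ : forall (n : Nat), elimNat (fun (s : Nat) => Type0) (forall (ρ : Nat), Nat) (fun (η : Nat) => fun (α : Type0) => α) (succ (succ (succ zero)))) => χ) (fun (ζ : Nat) => fun (κ : Nat) => κ)
  ~> fun (χ : Nat) => fun (n : Nat) => n
the term's type:
  forall (χ : Nat), forall (n : Nat), Nat


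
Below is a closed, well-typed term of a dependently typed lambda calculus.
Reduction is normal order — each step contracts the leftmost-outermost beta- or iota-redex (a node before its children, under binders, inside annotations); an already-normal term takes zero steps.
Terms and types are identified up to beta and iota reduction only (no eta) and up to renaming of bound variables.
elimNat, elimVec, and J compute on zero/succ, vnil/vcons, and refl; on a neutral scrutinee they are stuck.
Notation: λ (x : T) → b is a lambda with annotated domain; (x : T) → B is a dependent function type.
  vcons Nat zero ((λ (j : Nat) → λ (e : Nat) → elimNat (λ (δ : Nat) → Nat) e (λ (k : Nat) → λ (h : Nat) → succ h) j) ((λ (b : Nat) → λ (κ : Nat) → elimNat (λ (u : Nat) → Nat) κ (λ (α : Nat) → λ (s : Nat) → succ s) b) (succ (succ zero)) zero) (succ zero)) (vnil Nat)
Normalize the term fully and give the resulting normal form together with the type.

resulting normal form:
  vcons Nat zero (succ (succ (succ zero))) (vnil Nat)
type:
  Vec Nat (succ zero)
observation: 18 normal-order steps separate the term from its normal form.


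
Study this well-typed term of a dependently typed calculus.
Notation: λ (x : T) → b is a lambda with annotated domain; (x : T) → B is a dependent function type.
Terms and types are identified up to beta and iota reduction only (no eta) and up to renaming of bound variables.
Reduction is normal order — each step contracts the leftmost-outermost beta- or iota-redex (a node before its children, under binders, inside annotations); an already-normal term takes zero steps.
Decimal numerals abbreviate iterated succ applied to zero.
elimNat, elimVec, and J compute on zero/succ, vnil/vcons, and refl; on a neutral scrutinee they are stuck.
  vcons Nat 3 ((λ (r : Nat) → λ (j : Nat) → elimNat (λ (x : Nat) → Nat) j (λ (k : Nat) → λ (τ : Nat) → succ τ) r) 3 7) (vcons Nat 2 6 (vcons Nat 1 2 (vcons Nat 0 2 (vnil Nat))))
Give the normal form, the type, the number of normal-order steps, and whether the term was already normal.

resulting normal form:
  vcons Nat 3 10 (vcons Nat 2 6 (vcons Nat 1 2 (vcons Nat 0 2 (vnil Nat))))
inferred type:
  Vec Nat 4
normal-order step count: 12
started in normal form: no
first redex: a beta-redex


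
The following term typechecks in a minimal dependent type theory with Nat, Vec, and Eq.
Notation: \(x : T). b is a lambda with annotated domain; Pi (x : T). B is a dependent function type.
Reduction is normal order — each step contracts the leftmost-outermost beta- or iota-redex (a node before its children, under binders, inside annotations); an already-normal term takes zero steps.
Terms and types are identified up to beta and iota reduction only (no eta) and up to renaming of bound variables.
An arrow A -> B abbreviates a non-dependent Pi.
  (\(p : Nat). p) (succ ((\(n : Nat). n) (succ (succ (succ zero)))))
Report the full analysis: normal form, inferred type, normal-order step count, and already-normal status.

normal form:
  succ (succ (succ (succ zero)))
the term's type:
  Nat
normal-order step count: 2
term was already normal: no
first redex: a beta-redex
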